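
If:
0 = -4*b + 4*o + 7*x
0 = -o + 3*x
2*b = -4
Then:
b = -2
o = -24/19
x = -8/19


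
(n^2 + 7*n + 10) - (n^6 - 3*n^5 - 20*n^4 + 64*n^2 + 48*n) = -n^6 + 3*n^5 + 20*n^4 - 63*n^2 - 41*n + 10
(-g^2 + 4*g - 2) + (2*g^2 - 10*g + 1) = g^2 - 6*g - 1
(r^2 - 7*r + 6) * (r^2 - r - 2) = r^4 - 8*r^3 + 11*r^2 + 8*r - 12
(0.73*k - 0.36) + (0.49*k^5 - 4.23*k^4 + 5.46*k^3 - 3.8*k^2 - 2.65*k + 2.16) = 0.49*k^5 - 4.23*k^4 + 5.46*k^3 - 3.8*k^2 - 1.92*k + 1.8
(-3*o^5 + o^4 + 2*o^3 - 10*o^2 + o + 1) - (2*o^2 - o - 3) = -3*o^5 + o^4 + 2*o^3 - 12*o^2 + 2*o + 4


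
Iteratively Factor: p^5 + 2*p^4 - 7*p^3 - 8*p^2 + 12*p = (p + 3)*(p^4 - p^3 - 4*p^2 + 4*p) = (p - 1)*(p + 3)*(p^3 - 4*p) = (p - 1)*(p + 2)*(p + 3)*(p^2 - 2*p) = (p - 2)*(p - 1)*(p + 2)*(p + 3)*(p)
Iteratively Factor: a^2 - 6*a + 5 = (a - 5)*(a - 1)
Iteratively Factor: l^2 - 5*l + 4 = (l - 4)*(l - 1)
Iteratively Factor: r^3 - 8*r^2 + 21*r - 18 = (r - 2)*(r^2 - 6*r + 9) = (r - 3)*(r - 2)*(r - 3)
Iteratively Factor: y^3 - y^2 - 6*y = (y + 2)*(y^2 - 3*y) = y*(y + 2)*(y - 3)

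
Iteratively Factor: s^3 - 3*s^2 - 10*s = (s - 5)*(s^2 + 2*s) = (s - 5)*(s + 2)*(s)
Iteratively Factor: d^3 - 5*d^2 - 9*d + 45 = (d - 3)*(d^2 - 2*d - 15) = (d - 5)*(d - 3)*(d + 3)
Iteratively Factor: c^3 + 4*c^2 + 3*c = (c + 1)*(c^2 + 3*c) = (c + 1)*(c + 3)*(c)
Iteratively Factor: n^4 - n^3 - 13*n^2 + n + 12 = (n + 1)*(n^3 - 2*n^2 - 11*n + 12) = (n - 4)*(n + 1)*(n^2 + 2*n - 3) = (n - 4)*(n + 1)*(n + 3)*(n - 1)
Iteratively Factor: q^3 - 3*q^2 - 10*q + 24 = (q + 3)*(q^2 - 6*q + 8) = (q - 4)*(q + 3)*(q - 2)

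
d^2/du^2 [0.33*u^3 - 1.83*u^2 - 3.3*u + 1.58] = 1.98*u - 3.66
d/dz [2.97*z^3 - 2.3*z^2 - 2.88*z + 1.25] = 8.91*z^2 - 4.6*z - 2.88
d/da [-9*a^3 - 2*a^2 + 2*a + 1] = -27*a^2 - 4*a + 2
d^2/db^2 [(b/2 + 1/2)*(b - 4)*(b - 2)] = 3*b - 5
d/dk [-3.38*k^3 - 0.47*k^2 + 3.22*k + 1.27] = -10.14*k^2 - 0.94*k + 3.22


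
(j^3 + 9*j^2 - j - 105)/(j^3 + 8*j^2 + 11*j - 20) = (j^2 + 4*j - 21)/(j^2 + 3*j - 4)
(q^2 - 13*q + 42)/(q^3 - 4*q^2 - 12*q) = (q - 7)/(q*(q + 2))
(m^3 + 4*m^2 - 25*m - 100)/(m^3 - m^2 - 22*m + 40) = (m^2 - m - 20)/(m^2 - 6*m + 8)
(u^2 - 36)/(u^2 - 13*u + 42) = (u + 6)/(u - 7)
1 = 1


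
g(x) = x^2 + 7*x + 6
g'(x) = 2*x + 7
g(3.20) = 38.64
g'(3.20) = 13.40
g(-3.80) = -6.16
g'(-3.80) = -0.60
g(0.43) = 9.19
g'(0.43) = 7.86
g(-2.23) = -4.64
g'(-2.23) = 2.54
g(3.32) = 40.26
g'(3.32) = 13.64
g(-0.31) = 3.93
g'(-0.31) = 6.38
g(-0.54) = 2.51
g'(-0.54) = 5.92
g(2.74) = 32.69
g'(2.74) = 12.48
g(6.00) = 84.00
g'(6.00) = 19.00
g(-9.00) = 24.00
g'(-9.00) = -11.00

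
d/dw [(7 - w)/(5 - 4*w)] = 23/(4*w - 5)^2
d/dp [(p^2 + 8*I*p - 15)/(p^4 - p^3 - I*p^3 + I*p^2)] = (2*p*(p + 4*I)*(p^2 - p - I*p + I) - (p^2 + 8*I*p - 15)*(4*p^2 - 3*p - 3*I*p + 2*I))/(p^3*(p^2 - p - I*p + I)^2)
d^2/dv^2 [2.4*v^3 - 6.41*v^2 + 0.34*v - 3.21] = 14.4*v - 12.82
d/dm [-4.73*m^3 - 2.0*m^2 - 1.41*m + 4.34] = -14.19*m^2 - 4.0*m - 1.41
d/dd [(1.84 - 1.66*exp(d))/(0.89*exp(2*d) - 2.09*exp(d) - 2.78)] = (1.4774*exp(2*d) - 3.2752*exp(d) + 8.4604)*exp(d)/(0.7921*exp(4*d) - 3.7202*exp(3*d) - 0.5803*exp(2*d) + 11.6204*exp(d) + 7.7284)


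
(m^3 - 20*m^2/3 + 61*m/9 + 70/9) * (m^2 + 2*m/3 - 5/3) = m^5 - 6*m^4 + 2*m^3/3 + 632*m^2/27 - 55*m/9 - 350/27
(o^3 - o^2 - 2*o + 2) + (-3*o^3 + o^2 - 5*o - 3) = -2*o^3 - 7*o - 1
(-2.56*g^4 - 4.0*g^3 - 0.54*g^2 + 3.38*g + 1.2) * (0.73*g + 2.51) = -1.8688*g^5 - 9.3456*g^4 - 10.4342*g^3 + 1.112*g^2 + 9.3598*g + 3.012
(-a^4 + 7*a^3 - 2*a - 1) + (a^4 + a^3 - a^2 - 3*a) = 8*a^3 - a^2 - 5*a - 1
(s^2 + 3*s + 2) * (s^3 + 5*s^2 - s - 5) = s^5 + 8*s^4 + 16*s^3 + 2*s^2 - 17*s - 10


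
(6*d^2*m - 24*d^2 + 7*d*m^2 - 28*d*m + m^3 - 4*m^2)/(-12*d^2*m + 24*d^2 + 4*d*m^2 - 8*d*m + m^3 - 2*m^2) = (-d*m + 4*d - m^2 + 4*m)/(2*d*m - 4*d - m^2 + 2*m)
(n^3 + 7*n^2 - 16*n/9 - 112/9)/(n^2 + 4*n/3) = n + 17/3 - 28/(3*n)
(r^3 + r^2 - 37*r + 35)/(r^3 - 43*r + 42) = (r - 5)/(r - 6)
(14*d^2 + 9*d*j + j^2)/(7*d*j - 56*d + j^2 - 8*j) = (2*d + j)/(j - 8)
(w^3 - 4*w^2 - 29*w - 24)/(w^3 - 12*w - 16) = (-w^3 + 4*w^2 + 29*w + 24)/(-w^3 + 12*w + 16)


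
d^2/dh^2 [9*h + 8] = 0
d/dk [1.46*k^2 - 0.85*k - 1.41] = 2.92*k - 0.85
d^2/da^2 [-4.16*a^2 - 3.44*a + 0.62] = -8.32000000000000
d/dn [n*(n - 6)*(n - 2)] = 3*n^2 - 16*n + 12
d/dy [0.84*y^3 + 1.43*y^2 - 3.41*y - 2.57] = 2.52*y^2 + 2.86*y - 3.41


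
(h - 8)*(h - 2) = h^2 - 10*h + 16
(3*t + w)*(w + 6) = 3*t*w + 18*t + w^2 + 6*w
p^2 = p^2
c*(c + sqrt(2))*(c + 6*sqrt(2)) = c^3 + 7*sqrt(2)*c^2 + 12*c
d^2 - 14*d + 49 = (d - 7)^2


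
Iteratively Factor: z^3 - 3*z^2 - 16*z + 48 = (z - 4)*(z^2 + z - 12) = (z - 4)*(z + 4)*(z - 3)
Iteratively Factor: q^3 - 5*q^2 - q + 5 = (q + 1)*(q^2 - 6*q + 5) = (q - 1)*(q + 1)*(q - 5)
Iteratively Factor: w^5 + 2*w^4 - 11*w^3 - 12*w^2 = (w - 3)*(w^4 + 5*w^3 + 4*w^2) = w*(w - 3)*(w^3 + 5*w^2 + 4*w) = w^2*(w - 3)*(w^2 + 5*w + 4) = w^2*(w - 3)*(w + 4)*(w + 1)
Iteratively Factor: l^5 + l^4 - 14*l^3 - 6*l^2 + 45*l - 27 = (l - 1)*(l^4 + 2*l^3 - 12*l^2 - 18*l + 27) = (l - 1)*(l + 3)*(l^3 - l^2 - 9*l + 9) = (l - 1)*(l + 3)^2*(l^2 - 4*l + 3) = (l - 3)*(l - 1)*(l + 3)^2*(l - 1)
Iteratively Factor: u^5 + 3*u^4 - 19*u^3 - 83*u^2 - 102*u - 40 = (u + 1)*(u^4 + 2*u^3 - 21*u^2 - 62*u - 40) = (u + 1)*(u + 2)*(u^3 - 21*u - 20) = (u + 1)^2*(u + 2)*(u^2 - u - 20) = (u + 1)^2*(u + 2)*(u + 4)*(u - 5)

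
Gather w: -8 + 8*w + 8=8*w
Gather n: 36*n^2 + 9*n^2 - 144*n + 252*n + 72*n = 45*n^2 + 180*n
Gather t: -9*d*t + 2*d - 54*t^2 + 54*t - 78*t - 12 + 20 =2*d - 54*t^2 + t*(-9*d - 24) + 8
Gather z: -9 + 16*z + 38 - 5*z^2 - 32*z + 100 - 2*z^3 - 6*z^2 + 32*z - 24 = -2*z^3 - 11*z^2 + 16*z + 105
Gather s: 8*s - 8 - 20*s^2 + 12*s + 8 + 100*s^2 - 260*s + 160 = 80*s^2 - 240*s + 160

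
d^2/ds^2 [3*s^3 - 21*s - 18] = 18*s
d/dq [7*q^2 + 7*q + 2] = 14*q + 7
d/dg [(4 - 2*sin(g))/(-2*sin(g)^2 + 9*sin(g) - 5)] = 2*(8*sin(g) + cos(2*g) - 14)*cos(g)/(-9*sin(g) - cos(2*g) + 6)^2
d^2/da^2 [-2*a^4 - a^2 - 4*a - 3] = -24*a^2 - 2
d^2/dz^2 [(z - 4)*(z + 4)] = 2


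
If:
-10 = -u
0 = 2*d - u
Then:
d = 5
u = 10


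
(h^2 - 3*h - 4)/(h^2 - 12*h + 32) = (h + 1)/(h - 8)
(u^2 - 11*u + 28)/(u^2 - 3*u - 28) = (u - 4)/(u + 4)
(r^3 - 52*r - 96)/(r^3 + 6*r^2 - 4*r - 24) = (r - 8)/(r - 2)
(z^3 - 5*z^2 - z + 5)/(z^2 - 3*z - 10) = (z^2 - 1)/(z + 2)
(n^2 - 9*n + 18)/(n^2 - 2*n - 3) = (n - 6)/(n + 1)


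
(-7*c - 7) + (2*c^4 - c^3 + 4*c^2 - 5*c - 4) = 2*c^4 - c^3 + 4*c^2 - 12*c - 11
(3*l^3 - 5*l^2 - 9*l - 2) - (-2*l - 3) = 3*l^3 - 5*l^2 - 7*l + 1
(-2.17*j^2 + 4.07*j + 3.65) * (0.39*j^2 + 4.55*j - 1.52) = -0.8463*j^4 - 8.2862*j^3 + 23.2404*j^2 + 10.4211*j - 5.548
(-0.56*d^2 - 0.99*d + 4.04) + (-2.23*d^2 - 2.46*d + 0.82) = -2.79*d^2 - 3.45*d + 4.86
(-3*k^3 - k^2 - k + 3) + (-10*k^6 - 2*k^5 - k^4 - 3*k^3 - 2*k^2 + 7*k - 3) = -10*k^6 - 2*k^5 - k^4 - 6*k^3 - 3*k^2 + 6*k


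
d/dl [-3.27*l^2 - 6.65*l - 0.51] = -6.54*l - 6.65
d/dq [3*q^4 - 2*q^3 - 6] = q^2*(12*q - 6)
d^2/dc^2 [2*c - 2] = 0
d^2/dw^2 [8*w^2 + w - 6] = 16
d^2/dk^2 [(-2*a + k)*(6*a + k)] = 2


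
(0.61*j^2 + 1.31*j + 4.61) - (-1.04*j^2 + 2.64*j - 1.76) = 1.65*j^2 - 1.33*j + 6.37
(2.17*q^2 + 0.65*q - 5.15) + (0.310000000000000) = 2.17*q^2 + 0.65*q - 4.84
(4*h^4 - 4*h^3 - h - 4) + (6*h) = 4*h^4 - 4*h^3 + 5*h - 4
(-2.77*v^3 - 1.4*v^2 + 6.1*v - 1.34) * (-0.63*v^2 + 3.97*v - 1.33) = 1.7451*v^5 - 10.1149*v^4 - 5.7169*v^3 + 26.9232*v^2 - 13.4328*v + 1.7822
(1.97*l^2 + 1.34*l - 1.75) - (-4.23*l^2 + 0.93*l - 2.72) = 6.2*l^2 + 0.41*l + 0.97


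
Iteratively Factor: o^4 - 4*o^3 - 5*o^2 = (o)*(o^3 - 4*o^2 - 5*o) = o*(o + 1)*(o^2 - 5*o) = o*(o - 5)*(o + 1)*(o)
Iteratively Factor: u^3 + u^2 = (u)*(u^2 + u) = u^2*(u + 1)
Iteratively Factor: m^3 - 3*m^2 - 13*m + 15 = (m - 5)*(m^2 + 2*m - 3) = (m - 5)*(m + 3)*(m - 1)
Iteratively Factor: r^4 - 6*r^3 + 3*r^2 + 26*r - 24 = (r - 1)*(r^3 - 5*r^2 - 2*r + 24) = (r - 1)*(r + 2)*(r^2 - 7*r + 12) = (r - 4)*(r - 1)*(r + 2)*(r - 3)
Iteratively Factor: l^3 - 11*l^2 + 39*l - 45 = (l - 3)*(l^2 - 8*l + 15) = (l - 3)^2*(l - 5)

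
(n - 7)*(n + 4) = n^2 - 3*n - 28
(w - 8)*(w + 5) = w^2 - 3*w - 40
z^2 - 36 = (z - 6)*(z + 6)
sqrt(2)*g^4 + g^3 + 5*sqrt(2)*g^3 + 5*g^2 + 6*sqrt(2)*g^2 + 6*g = g*(g + 2)*(g + 3)*(sqrt(2)*g + 1)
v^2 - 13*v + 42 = (v - 7)*(v - 6)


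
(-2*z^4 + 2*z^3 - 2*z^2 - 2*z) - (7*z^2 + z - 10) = -2*z^4 + 2*z^3 - 9*z^2 - 3*z + 10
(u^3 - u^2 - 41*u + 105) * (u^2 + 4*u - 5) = u^5 + 3*u^4 - 50*u^3 - 54*u^2 + 625*u - 525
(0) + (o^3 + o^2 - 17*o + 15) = o^3 + o^2 - 17*o + 15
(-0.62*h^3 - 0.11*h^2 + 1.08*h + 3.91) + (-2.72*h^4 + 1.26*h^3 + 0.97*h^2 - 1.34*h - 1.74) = -2.72*h^4 + 0.64*h^3 + 0.86*h^2 - 0.26*h + 2.17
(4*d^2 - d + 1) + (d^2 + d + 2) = 5*d^2 + 3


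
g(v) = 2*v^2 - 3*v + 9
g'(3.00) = 9.00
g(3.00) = 18.00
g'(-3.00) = -15.00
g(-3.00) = 36.00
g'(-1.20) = -7.80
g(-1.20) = 15.48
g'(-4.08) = -19.32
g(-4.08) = 54.53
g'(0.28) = -1.88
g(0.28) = 8.32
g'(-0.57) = -5.28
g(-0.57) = 11.36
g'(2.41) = 6.64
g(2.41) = 13.39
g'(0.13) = -2.48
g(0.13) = 8.64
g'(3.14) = 9.56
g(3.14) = 19.30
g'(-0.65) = -5.60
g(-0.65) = 11.80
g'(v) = 4*v - 3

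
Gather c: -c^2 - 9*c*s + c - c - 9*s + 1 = -c^2 - 9*c*s - 9*s + 1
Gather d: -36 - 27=-63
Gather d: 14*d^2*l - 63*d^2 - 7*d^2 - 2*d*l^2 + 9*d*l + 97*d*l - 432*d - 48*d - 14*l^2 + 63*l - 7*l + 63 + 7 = d^2*(14*l - 70) + d*(-2*l^2 + 106*l - 480) - 14*l^2 + 56*l + 70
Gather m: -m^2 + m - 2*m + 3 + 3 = -m^2 - m + 6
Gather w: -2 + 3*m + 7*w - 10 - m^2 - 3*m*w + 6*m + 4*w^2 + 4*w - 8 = -m^2 + 9*m + 4*w^2 + w*(11 - 3*m) - 20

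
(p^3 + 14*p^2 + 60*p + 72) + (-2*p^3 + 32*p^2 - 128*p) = -p^3 + 46*p^2 - 68*p + 72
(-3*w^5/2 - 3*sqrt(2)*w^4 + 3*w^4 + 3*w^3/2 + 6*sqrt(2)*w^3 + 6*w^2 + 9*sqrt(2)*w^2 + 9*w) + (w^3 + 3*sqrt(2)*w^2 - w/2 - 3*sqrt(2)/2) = -3*w^5/2 - 3*sqrt(2)*w^4 + 3*w^4 + 5*w^3/2 + 6*sqrt(2)*w^3 + 6*w^2 + 12*sqrt(2)*w^2 + 17*w/2 - 3*sqrt(2)/2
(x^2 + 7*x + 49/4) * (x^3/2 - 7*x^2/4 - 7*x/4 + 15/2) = x^5/2 + 7*x^4/4 - 63*x^3/8 - 419*x^2/16 + 497*x/16 + 735/8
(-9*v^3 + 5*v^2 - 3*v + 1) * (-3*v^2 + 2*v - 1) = 27*v^5 - 33*v^4 + 28*v^3 - 14*v^2 + 5*v - 1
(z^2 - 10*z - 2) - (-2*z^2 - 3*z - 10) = 3*z^2 - 7*z + 8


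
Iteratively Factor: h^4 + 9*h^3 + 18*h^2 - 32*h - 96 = (h + 3)*(h^3 + 6*h^2 - 32) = (h + 3)*(h + 4)*(h^2 + 2*h - 8) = (h - 2)*(h + 3)*(h + 4)*(h + 4)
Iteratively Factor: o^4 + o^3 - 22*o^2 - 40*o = (o - 5)*(o^3 + 6*o^2 + 8*o) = o*(o - 5)*(o^2 + 6*o + 8) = o*(o - 5)*(o + 4)*(o + 2)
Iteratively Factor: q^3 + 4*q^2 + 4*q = (q + 2)*(q^2 + 2*q) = q*(q + 2)*(q + 2)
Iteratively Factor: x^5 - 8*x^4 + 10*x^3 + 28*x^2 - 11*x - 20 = (x - 4)*(x^4 - 4*x^3 - 6*x^2 + 4*x + 5) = (x - 4)*(x + 1)*(x^3 - 5*x^2 - x + 5) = (x - 5)*(x - 4)*(x + 1)*(x^2 - 1) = (x - 5)*(x - 4)*(x + 1)^2*(x - 1)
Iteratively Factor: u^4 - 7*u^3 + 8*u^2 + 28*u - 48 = (u - 2)*(u^3 - 5*u^2 - 2*u + 24) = (u - 2)*(u + 2)*(u^2 - 7*u + 12) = (u - 4)*(u - 2)*(u + 2)*(u - 3)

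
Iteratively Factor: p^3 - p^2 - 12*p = (p - 4)*(p^2 + 3*p) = p*(p - 4)*(p + 3)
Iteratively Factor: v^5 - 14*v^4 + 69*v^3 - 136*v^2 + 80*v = (v - 5)*(v^4 - 9*v^3 + 24*v^2 - 16*v) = v*(v - 5)*(v^3 - 9*v^2 + 24*v - 16) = v*(v - 5)*(v - 4)*(v^2 - 5*v + 4) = v*(v - 5)*(v - 4)*(v - 1)*(v - 4)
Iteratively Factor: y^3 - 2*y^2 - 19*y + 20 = (y + 4)*(y^2 - 6*y + 5) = (y - 1)*(y + 4)*(y - 5)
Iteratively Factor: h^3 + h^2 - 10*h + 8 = (h - 1)*(h^2 + 2*h - 8) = (h - 1)*(h + 4)*(h - 2)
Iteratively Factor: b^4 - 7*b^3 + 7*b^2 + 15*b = (b - 5)*(b^3 - 2*b^2 - 3*b) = (b - 5)*(b - 3)*(b^2 + b) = b*(b - 5)*(b - 3)*(b + 1)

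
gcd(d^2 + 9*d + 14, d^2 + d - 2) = d + 2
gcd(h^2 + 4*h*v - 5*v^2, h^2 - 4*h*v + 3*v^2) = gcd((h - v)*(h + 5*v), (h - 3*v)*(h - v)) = -h + v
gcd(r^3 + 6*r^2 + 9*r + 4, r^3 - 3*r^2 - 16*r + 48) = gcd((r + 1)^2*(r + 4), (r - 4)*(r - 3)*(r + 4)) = r + 4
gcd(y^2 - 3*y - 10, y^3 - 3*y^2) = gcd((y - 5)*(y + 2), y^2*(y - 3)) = 1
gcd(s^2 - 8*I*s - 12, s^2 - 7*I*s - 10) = s - 2*I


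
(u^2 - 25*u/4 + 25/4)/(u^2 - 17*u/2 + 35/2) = (4*u - 5)/(2*(2*u - 7))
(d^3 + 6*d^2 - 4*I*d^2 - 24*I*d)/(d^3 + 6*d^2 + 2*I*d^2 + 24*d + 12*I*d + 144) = d/(d + 6*I)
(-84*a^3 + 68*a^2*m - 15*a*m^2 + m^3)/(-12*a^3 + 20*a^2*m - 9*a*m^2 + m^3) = (7*a - m)/(a - m)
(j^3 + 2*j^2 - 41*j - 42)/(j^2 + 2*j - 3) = (j^3 + 2*j^2 - 41*j - 42)/(j^2 + 2*j - 3)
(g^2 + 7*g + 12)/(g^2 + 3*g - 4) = (g + 3)/(g - 1)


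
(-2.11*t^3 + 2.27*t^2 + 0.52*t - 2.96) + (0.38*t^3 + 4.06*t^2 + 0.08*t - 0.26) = -1.73*t^3 + 6.33*t^2 + 0.6*t - 3.22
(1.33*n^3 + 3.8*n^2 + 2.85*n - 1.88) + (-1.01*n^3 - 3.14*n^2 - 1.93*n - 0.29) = 0.32*n^3 + 0.66*n^2 + 0.92*n - 2.17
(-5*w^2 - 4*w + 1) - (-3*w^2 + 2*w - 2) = -2*w^2 - 6*w + 3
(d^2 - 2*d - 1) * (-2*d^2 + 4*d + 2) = -2*d^4 + 8*d^3 - 4*d^2 - 8*d - 2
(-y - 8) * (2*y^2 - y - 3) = -2*y^3 - 15*y^2 + 11*y + 24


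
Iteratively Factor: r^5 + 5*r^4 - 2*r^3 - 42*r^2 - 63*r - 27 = (r + 3)*(r^4 + 2*r^3 - 8*r^2 - 18*r - 9) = (r - 3)*(r + 3)*(r^3 + 5*r^2 + 7*r + 3) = (r - 3)*(r + 3)^2*(r^2 + 2*r + 1) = (r - 3)*(r + 1)*(r + 3)^2*(r + 1)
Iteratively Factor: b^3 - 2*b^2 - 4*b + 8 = (b + 2)*(b^2 - 4*b + 4) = (b - 2)*(b + 2)*(b - 2)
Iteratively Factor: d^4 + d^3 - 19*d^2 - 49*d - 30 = (d + 2)*(d^3 - d^2 - 17*d - 15) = (d - 5)*(d + 2)*(d^2 + 4*d + 3) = (d - 5)*(d + 1)*(d + 2)*(d + 3)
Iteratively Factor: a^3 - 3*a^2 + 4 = (a - 2)*(a^2 - a - 2) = (a - 2)^2*(a + 1)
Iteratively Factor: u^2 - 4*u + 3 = (u - 3)*(u - 1)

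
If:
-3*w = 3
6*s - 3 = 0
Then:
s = 1/2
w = -1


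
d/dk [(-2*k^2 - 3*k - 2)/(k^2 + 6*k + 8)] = (-9*k^2 - 28*k - 12)/(k^4 + 12*k^3 + 52*k^2 + 96*k + 64)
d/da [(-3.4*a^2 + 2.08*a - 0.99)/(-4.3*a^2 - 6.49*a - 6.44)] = (31.01*a^2 + 35.278*a - 19.8203)/(18.49*a^4 + 55.814*a^3 + 97.5041*a^2 + 83.5912*a + 41.4736)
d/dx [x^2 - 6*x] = 2*x - 6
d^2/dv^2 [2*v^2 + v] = 4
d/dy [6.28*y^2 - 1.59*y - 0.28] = 12.56*y - 1.59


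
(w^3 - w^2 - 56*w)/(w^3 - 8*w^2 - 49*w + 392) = w/(w - 7)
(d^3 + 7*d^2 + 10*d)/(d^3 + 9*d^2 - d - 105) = d*(d + 2)/(d^2 + 4*d - 21)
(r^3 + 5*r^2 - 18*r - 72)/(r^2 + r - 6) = (r^2 + 2*r - 24)/(r - 2)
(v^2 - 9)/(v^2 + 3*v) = (v - 3)/v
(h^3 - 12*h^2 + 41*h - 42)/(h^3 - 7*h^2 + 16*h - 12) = (h - 7)/(h - 2)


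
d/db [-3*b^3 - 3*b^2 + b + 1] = -9*b^2 - 6*b + 1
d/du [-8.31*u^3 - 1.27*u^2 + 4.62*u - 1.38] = -24.93*u^2 - 2.54*u + 4.62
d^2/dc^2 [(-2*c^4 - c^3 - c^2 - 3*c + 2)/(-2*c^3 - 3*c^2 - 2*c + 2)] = 2*(c^3 + 12*c^2 + 18*c + 4)/(c^6 + 6*c^5 + 18*c^4 + 32*c^3 + 36*c^2 + 24*c + 8)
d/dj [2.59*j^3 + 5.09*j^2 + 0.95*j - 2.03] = 7.77*j^2 + 10.18*j + 0.95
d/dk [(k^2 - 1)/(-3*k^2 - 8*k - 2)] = 2*(-4*k^2 - 5*k - 4)/(9*k^4 + 48*k^3 + 76*k^2 + 32*k + 4)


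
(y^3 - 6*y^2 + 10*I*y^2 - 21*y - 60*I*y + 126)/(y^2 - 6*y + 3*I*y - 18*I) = y + 7*I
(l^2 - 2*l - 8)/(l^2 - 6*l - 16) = (l - 4)/(l - 8)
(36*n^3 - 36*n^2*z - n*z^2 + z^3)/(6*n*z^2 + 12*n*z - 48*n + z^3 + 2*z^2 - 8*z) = (6*n^2 - 7*n*z + z^2)/(z^2 + 2*z - 8)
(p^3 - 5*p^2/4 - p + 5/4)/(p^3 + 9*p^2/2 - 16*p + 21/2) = (4*p^2 - p - 5)/(2*(2*p^2 + 11*p - 21))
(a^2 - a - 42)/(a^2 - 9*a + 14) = (a + 6)/(a - 2)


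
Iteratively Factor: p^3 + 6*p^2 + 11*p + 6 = (p + 2)*(p^2 + 4*p + 3) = (p + 2)*(p + 3)*(p + 1)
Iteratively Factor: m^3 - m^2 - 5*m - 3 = (m + 1)*(m^2 - 2*m - 3) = (m + 1)^2*(m - 3)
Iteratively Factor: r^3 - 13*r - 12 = (r + 1)*(r^2 - r - 12) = (r - 4)*(r + 1)*(r + 3)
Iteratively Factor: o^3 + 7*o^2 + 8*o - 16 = (o + 4)*(o^2 + 3*o - 4) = (o + 4)^2*(o - 1)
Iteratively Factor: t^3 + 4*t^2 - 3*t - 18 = (t + 3)*(t^2 + t - 6) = (t + 3)^2*(t - 2)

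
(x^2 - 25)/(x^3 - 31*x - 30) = (x - 5)/(x^2 - 5*x - 6)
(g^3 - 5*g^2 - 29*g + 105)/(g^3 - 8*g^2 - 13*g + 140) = (g^2 + 2*g - 15)/(g^2 - g - 20)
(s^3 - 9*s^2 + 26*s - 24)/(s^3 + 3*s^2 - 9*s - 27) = (s^2 - 6*s + 8)/(s^2 + 6*s + 9)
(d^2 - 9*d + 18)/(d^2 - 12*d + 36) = (d - 3)/(d - 6)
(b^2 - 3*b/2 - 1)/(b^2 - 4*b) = (b^2 - 3*b/2 - 1)/(b*(b - 4))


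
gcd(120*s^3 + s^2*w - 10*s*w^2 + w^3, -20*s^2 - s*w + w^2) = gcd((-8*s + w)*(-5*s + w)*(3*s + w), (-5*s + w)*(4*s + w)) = 5*s - w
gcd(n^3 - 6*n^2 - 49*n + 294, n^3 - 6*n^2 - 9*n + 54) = n - 6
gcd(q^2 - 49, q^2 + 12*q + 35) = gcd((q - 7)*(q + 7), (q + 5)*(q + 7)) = q + 7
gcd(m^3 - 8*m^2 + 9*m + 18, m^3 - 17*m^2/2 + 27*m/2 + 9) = m^2 - 9*m + 18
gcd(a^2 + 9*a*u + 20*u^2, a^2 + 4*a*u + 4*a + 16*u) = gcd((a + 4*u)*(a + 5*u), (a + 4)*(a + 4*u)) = a + 4*u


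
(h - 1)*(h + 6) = h^2 + 5*h - 6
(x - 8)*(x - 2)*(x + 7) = x^3 - 3*x^2 - 54*x + 112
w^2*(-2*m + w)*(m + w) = -2*m^2*w^2 - m*w^3 + w^4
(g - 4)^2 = g^2 - 8*g + 16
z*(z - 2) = z^2 - 2*z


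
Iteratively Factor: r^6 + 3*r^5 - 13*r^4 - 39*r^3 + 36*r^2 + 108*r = (r + 3)*(r^5 - 13*r^3 + 36*r) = (r - 2)*(r + 3)*(r^4 + 2*r^3 - 9*r^2 - 18*r) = (r - 3)*(r - 2)*(r + 3)*(r^3 + 5*r^2 + 6*r) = (r - 3)*(r - 2)*(r + 2)*(r + 3)*(r^2 + 3*r) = (r - 3)*(r - 2)*(r + 2)*(r + 3)^2*(r)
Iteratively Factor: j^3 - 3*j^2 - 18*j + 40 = (j - 2)*(j^2 - j - 20) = (j - 5)*(j - 2)*(j + 4)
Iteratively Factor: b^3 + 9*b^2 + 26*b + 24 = (b + 2)*(b^2 + 7*b + 12) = (b + 2)*(b + 4)*(b + 3)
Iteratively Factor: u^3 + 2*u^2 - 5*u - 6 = (u - 2)*(u^2 + 4*u + 3) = (u - 2)*(u + 3)*(u + 1)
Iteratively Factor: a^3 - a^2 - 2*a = (a + 1)*(a^2 - 2*a) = (a - 2)*(a + 1)*(a)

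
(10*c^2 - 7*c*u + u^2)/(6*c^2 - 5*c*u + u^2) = (-5*c + u)/(-3*c + u)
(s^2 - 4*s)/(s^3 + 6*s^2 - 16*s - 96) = s/(s^2 + 10*s + 24)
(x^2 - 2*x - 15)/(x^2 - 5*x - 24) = (x - 5)/(x - 8)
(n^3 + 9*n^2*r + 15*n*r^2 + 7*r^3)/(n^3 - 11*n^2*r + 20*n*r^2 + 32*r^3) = (n^2 + 8*n*r + 7*r^2)/(n^2 - 12*n*r + 32*r^2)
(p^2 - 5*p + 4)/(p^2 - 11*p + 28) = (p - 1)/(p - 7)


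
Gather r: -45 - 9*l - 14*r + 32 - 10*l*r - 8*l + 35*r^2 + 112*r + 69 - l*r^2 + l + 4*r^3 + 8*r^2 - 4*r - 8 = -16*l + 4*r^3 + r^2*(43 - l) + r*(94 - 10*l) + 48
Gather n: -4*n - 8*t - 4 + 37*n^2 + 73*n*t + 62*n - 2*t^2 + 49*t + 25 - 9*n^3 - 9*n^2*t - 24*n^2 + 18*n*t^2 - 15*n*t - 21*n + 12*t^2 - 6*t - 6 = -9*n^3 + n^2*(13 - 9*t) + n*(18*t^2 + 58*t + 37) + 10*t^2 + 35*t + 15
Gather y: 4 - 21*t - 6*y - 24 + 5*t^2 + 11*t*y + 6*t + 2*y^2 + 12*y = 5*t^2 - 15*t + 2*y^2 + y*(11*t + 6) - 20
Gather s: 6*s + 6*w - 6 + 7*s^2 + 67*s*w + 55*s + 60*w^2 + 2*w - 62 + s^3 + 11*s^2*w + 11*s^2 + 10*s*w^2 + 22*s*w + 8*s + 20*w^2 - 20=s^3 + s^2*(11*w + 18) + s*(10*w^2 + 89*w + 69) + 80*w^2 + 8*w - 88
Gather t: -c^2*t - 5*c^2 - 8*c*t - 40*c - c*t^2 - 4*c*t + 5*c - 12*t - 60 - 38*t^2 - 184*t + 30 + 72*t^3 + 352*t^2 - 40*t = -5*c^2 - 35*c + 72*t^3 + t^2*(314 - c) + t*(-c^2 - 12*c - 236) - 30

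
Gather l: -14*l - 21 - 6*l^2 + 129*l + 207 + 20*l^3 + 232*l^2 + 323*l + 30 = 20*l^3 + 226*l^2 + 438*l + 216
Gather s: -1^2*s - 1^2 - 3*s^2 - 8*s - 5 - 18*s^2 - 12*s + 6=-21*s^2 - 21*s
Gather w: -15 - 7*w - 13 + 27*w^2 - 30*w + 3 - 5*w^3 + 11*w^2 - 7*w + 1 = -5*w^3 + 38*w^2 - 44*w - 24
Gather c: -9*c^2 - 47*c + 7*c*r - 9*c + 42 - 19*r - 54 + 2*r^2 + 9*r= -9*c^2 + c*(7*r - 56) + 2*r^2 - 10*r - 12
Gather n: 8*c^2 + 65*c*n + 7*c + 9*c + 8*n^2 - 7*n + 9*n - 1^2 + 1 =8*c^2 + 16*c + 8*n^2 + n*(65*c + 2)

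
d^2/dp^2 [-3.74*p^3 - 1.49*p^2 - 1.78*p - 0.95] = -22.44*p - 2.98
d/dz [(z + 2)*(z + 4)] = 2*z + 6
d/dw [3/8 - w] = -1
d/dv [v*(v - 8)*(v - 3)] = 3*v^2 - 22*v + 24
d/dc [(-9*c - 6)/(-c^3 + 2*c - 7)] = 3*(3*c^3 - 6*c - (3*c + 2)*(3*c^2 - 2) + 21)/(c^3 - 2*c + 7)^2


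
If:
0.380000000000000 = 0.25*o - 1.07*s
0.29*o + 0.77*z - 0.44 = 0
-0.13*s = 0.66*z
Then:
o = 1.52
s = -0.00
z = 0.00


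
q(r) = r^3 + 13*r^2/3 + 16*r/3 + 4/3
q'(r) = 3*r^2 + 26*r/3 + 16/3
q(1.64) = 26.15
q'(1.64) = 27.62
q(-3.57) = -7.98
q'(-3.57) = 12.63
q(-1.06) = -0.64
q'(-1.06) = -0.48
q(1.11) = 13.96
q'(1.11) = 18.65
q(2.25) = 46.66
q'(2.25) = 40.02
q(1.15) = 14.72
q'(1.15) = 19.27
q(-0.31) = 0.07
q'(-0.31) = 2.93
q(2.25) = 46.66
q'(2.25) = 40.02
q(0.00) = 1.33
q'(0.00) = 5.33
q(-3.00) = -2.67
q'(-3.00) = 6.33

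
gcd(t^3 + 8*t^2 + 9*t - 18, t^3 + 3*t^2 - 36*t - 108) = t^2 + 9*t + 18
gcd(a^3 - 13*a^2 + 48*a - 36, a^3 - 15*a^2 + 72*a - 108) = a^2 - 12*a + 36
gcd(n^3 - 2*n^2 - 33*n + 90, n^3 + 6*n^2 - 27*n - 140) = n - 5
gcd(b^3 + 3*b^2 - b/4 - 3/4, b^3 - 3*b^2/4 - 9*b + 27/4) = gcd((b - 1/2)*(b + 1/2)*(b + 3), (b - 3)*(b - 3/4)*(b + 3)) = b + 3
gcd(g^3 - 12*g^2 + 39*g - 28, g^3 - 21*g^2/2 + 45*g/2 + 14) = g^2 - 11*g + 28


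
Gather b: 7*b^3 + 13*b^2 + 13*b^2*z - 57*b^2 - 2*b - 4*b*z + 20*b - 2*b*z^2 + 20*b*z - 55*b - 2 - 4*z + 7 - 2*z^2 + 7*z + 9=7*b^3 + b^2*(13*z - 44) + b*(-2*z^2 + 16*z - 37) - 2*z^2 + 3*z + 14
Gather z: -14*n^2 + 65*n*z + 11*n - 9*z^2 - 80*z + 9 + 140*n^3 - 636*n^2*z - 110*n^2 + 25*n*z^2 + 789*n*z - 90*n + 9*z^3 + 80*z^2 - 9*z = 140*n^3 - 124*n^2 - 79*n + 9*z^3 + z^2*(25*n + 71) + z*(-636*n^2 + 854*n - 89) + 9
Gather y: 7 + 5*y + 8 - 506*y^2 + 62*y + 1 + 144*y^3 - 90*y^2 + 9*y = 144*y^3 - 596*y^2 + 76*y + 16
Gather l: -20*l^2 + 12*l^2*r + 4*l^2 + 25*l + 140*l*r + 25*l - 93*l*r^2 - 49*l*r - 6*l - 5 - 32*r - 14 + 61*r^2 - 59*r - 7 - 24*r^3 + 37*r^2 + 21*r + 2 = l^2*(12*r - 16) + l*(-93*r^2 + 91*r + 44) - 24*r^3 + 98*r^2 - 70*r - 24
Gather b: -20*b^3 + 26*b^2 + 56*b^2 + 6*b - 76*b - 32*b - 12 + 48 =-20*b^3 + 82*b^2 - 102*b + 36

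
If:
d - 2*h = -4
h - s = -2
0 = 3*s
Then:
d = -8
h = -2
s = 0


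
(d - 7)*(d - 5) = d^2 - 12*d + 35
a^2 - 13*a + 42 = (a - 7)*(a - 6)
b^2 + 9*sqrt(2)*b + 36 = (b + 3*sqrt(2))*(b + 6*sqrt(2))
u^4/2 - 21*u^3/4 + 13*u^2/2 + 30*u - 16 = (u/2 + 1)*(u - 8)*(u - 4)*(u - 1/2)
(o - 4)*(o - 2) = o^2 - 6*o + 8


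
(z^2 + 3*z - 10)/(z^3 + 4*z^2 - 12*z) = (z + 5)/(z*(z + 6))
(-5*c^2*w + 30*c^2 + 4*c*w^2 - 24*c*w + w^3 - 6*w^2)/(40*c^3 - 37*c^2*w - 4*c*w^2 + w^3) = (w - 6)/(-8*c + w)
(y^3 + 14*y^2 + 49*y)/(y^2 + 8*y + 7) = y*(y + 7)/(y + 1)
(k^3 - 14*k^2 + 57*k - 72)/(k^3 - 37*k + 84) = (k^2 - 11*k + 24)/(k^2 + 3*k - 28)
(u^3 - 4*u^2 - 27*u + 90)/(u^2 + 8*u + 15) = (u^2 - 9*u + 18)/(u + 3)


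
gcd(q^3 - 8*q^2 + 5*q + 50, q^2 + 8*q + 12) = q + 2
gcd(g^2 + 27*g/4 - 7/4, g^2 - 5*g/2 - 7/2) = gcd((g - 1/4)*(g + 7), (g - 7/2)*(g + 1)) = 1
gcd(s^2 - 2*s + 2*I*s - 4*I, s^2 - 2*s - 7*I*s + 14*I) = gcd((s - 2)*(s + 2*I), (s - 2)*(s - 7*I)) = s - 2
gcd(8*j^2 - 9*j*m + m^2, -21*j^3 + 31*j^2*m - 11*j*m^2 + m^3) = j - m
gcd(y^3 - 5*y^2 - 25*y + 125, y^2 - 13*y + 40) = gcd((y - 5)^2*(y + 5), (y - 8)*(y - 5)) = y - 5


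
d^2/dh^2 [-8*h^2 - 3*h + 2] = -16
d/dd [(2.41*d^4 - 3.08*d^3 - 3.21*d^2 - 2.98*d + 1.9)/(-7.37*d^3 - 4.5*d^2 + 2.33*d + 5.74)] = (-17.7617*d^6 - 21.69*d^5 + 7.04819999999999*d^4 - 2.94439999999999*d^3 - 31.9179*d^2 - 19.7508*d - 21.5322)/(54.3169*d^6 + 66.33*d^5 - 14.0942*d^4 - 105.5776*d^3 - 46.2311*d^2 + 26.7484*d + 32.9476)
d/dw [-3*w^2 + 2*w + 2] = 2 - 6*w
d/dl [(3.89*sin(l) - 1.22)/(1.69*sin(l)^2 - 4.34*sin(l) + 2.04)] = (-6.5741*sin(l)^2 + 4.1236*sin(l) + 2.6408)*cos(l)/(2.8561*sin(l)^4 - 14.6692*sin(l)^3 + 25.7308*sin(l)^2 - 17.7072*sin(l) + 4.1616)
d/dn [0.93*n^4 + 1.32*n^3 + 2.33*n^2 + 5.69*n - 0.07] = 3.72*n^3 + 3.96*n^2 + 4.66*n + 5.69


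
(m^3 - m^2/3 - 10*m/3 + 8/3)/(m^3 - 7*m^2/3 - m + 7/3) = (3*m^2 + 2*m - 8)/(3*m^2 - 4*m - 7)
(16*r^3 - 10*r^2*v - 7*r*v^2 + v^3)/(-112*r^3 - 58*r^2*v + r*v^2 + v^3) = (-r + v)/(7*r + v)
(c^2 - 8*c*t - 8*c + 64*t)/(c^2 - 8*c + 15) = (c^2 - 8*c*t - 8*c + 64*t)/(c^2 - 8*c + 15)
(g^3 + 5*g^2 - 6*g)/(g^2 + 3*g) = (g^2 + 5*g - 6)/(g + 3)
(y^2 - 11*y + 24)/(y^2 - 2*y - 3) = (y - 8)/(y + 1)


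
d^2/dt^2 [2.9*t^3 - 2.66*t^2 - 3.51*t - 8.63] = 17.4*t - 5.32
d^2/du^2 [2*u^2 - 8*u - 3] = 4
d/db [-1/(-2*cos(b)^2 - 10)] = 2*sin(2*b)/(cos(2*b) + 11)^2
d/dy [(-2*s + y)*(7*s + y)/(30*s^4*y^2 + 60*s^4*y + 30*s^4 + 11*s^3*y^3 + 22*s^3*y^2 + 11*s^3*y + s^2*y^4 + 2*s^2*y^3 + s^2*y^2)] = ((2*s - y)*(7*s + y)*(60*s^2*y + 60*s^2 + 33*s*y^2 + 44*s*y + 11*s + 4*y^3 + 6*y^2 + 2*y) + (5*s + 2*y)*(30*s^2*y^2 + 60*s^2*y + 30*s^2 + 11*s*y^3 + 22*s*y^2 + 11*s*y + y^4 + 2*y^3 + y^2))/(s^2*(30*s^2*y^2 + 60*s^2*y + 30*s^2 + 11*s*y^3 + 22*s*y^2 + 11*s*y + y^4 + 2*y^3 + y^2)^2)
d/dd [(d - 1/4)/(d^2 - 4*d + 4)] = (-d - 3/2)/(d^3 - 6*d^2 + 12*d - 8)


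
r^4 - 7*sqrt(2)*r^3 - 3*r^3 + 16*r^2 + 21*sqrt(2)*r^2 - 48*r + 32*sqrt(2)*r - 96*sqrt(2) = (r - 3)*(r - 4*sqrt(2))^2*(r + sqrt(2))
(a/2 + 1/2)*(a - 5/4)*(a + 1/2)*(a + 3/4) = a^4/2 + a^3/2 - 19*a^2/32 - 53*a/64 - 15/64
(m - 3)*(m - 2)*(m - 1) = m^3 - 6*m^2 + 11*m - 6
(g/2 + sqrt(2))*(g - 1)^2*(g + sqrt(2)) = g^4/2 - g^3 + 3*sqrt(2)*g^3/2 - 3*sqrt(2)*g^2 + 5*g^2/2 - 4*g + 3*sqrt(2)*g/2 + 2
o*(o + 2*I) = o^2 + 2*I*o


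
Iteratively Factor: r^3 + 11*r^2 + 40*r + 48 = (r + 4)*(r^2 + 7*r + 12) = (r + 4)^2*(r + 3)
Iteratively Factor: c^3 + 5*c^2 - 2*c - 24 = (c - 2)*(c^2 + 7*c + 12) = (c - 2)*(c + 3)*(c + 4)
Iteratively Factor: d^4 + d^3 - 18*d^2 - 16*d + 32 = (d - 1)*(d^3 + 2*d^2 - 16*d - 32) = (d - 1)*(d + 2)*(d^2 - 16) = (d - 1)*(d + 2)*(d + 4)*(d - 4)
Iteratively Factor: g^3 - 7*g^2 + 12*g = (g - 3)*(g^2 - 4*g) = g*(g - 3)*(g - 4)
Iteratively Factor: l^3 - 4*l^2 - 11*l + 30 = (l - 5)*(l^2 + l - 6) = (l - 5)*(l - 2)*(l + 3)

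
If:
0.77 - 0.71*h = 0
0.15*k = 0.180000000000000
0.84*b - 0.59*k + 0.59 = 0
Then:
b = 0.14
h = 1.08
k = 1.20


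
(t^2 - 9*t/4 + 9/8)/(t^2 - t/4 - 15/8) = (4*t - 3)/(4*t + 5)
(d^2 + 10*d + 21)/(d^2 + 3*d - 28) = (d + 3)/(d - 4)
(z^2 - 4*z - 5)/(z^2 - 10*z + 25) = (z + 1)/(z - 5)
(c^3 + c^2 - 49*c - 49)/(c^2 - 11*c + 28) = (c^2 + 8*c + 7)/(c - 4)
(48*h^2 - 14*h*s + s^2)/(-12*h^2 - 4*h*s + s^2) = (-8*h + s)/(2*h + s)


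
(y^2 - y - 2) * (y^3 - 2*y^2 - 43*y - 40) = y^5 - 3*y^4 - 43*y^3 + 7*y^2 + 126*y + 80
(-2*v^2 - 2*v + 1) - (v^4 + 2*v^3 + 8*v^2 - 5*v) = -v^4 - 2*v^3 - 10*v^2 + 3*v + 1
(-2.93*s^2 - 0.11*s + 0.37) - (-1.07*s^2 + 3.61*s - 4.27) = -1.86*s^2 - 3.72*s + 4.64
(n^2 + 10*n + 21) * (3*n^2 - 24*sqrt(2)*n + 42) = 3*n^4 - 24*sqrt(2)*n^3 + 30*n^3 - 240*sqrt(2)*n^2 + 105*n^2 - 504*sqrt(2)*n + 420*n + 882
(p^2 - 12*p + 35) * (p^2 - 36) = p^4 - 12*p^3 - p^2 + 432*p - 1260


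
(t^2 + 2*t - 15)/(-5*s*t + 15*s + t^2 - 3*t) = (-t - 5)/(5*s - t)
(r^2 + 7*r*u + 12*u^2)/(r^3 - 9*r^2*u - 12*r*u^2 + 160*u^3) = (r + 3*u)/(r^2 - 13*r*u + 40*u^2)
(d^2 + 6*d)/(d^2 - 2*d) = (d + 6)/(d - 2)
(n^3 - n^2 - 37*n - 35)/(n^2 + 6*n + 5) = n - 7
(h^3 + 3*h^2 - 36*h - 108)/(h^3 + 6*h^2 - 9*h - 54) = (h - 6)/(h - 3)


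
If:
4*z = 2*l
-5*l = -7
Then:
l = 7/5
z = 7/10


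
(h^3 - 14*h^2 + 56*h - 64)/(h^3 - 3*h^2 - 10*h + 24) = (h - 8)/(h + 3)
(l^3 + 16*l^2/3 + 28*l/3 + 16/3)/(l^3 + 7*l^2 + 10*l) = (3*l^2 + 10*l + 8)/(3*l*(l + 5))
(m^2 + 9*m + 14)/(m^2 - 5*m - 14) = (m + 7)/(m - 7)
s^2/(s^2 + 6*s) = s/(s + 6)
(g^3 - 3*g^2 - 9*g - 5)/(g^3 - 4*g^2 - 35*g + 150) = (g^2 + 2*g + 1)/(g^2 + g - 30)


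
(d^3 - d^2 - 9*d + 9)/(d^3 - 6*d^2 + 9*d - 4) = (d^2 - 9)/(d^2 - 5*d + 4)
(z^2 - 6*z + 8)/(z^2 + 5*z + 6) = (z^2 - 6*z + 8)/(z^2 + 5*z + 6)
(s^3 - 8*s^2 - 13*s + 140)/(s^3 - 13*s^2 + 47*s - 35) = (s + 4)/(s - 1)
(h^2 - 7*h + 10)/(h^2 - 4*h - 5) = (h - 2)/(h + 1)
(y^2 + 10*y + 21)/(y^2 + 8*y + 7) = (y + 3)/(y + 1)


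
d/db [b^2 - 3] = 2*b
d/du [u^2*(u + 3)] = 3*u*(u + 2)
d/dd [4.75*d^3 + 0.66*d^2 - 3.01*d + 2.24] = 14.25*d^2 + 1.32*d - 3.01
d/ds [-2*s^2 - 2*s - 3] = -4*s - 2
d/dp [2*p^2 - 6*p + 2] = 4*p - 6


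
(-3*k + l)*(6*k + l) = -18*k^2 + 3*k*l + l^2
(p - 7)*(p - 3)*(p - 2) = p^3 - 12*p^2 + 41*p - 42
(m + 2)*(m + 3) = m^2 + 5*m + 6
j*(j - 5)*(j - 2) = j^3 - 7*j^2 + 10*j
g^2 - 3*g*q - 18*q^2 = (g - 6*q)*(g + 3*q)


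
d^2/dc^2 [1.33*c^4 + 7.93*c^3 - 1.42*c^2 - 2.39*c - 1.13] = 15.96*c^2 + 47.58*c - 2.84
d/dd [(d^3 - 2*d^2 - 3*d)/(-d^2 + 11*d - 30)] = (-d^4 + 22*d^3 - 115*d^2 + 120*d + 90)/(d^4 - 22*d^3 + 181*d^2 - 660*d + 900)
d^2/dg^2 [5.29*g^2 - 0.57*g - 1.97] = 10.5800000000000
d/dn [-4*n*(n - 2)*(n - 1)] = -12*n^2 + 24*n - 8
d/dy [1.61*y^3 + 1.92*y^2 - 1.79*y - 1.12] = 4.83*y^2 + 3.84*y - 1.79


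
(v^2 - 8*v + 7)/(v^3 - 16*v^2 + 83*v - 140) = (v - 1)/(v^2 - 9*v + 20)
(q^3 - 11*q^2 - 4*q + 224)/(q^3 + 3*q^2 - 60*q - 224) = (q - 7)/(q + 7)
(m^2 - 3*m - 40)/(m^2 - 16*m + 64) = (m + 5)/(m - 8)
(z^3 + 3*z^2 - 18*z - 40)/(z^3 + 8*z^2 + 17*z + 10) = (z - 4)/(z + 1)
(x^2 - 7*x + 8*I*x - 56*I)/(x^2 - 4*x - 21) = (x + 8*I)/(x + 3)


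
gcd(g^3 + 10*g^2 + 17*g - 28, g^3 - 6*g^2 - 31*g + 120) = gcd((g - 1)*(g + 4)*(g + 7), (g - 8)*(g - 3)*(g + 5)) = 1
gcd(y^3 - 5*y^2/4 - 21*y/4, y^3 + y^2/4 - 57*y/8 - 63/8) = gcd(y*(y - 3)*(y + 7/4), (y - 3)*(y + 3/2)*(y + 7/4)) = y^2 - 5*y/4 - 21/4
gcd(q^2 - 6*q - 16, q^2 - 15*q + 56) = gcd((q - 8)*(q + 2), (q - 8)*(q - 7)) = q - 8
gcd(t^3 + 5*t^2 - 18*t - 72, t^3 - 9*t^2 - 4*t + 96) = t^2 - t - 12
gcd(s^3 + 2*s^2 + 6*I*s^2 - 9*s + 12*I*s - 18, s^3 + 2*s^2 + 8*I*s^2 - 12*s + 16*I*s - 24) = s + 2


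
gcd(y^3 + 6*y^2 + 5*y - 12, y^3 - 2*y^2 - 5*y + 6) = y - 1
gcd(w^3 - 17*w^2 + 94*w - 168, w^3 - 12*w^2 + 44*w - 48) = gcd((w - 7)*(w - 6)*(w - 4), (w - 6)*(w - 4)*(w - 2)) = w^2 - 10*w + 24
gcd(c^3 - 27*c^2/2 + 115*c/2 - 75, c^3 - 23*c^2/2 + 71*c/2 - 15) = c^2 - 11*c + 30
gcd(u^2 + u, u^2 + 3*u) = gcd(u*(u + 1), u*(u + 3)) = u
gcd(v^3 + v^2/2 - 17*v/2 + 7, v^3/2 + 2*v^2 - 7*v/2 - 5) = v - 2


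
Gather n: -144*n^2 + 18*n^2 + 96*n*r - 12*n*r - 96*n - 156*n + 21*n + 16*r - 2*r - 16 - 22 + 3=-126*n^2 + n*(84*r - 231) + 14*r - 35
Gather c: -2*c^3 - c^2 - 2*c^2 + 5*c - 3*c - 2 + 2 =-2*c^3 - 3*c^2 + 2*c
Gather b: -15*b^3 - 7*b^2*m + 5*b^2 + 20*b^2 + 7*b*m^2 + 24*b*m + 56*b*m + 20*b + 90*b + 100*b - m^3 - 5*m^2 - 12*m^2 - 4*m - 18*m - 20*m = -15*b^3 + b^2*(25 - 7*m) + b*(7*m^2 + 80*m + 210) - m^3 - 17*m^2 - 42*m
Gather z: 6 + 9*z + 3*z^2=3*z^2 + 9*z + 6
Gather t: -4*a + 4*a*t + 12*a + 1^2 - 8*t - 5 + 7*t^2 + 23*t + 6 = 8*a + 7*t^2 + t*(4*a + 15) + 2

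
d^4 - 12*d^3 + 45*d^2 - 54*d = d*(d - 6)*(d - 3)^2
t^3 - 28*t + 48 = (t - 4)*(t - 2)*(t + 6)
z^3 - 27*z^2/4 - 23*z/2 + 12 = (z - 8)*(z - 3/4)*(z + 2)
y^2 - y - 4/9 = (y - 4/3)*(y + 1/3)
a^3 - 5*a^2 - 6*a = a*(a - 6)*(a + 1)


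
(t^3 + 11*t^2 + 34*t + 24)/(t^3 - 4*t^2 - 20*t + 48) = (t^2 + 7*t + 6)/(t^2 - 8*t + 12)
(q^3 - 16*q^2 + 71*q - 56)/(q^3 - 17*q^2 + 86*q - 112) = (q - 1)/(q - 2)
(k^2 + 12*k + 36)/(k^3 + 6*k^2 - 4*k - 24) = (k + 6)/(k^2 - 4)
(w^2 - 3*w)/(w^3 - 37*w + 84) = w/(w^2 + 3*w - 28)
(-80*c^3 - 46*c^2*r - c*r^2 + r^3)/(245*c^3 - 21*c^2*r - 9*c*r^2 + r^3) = (-16*c^2 - 6*c*r + r^2)/(49*c^2 - 14*c*r + r^2)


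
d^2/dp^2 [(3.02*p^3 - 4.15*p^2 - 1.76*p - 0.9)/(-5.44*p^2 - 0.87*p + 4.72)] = (1.13686837721616e-13*p^5 - 94.7723160000003*p^3 + 873.565728*p^2 - 106.98048*p + 246.945908)/(160.989184*p^6 + 77.239296*p^5 - 406.692768*p^4 - 133.374393*p^3 + 352.865784*p^2 + 58.146624*p - 105.154048)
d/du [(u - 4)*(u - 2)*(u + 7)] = 3*u^2 + 2*u - 34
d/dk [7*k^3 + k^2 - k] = 21*k^2 + 2*k - 1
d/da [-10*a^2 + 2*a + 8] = 2 - 20*a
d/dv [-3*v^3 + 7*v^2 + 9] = v*(14 - 9*v)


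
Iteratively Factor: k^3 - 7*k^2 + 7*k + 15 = (k - 3)*(k^2 - 4*k - 5) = (k - 5)*(k - 3)*(k + 1)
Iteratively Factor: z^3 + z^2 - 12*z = (z - 3)*(z^2 + 4*z) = (z - 3)*(z + 4)*(z)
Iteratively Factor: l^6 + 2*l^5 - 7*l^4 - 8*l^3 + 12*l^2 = (l - 1)*(l^5 + 3*l^4 - 4*l^3 - 12*l^2) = (l - 1)*(l + 3)*(l^4 - 4*l^2) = l*(l - 1)*(l + 3)*(l^3 - 4*l) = l*(l - 1)*(l + 2)*(l + 3)*(l^2 - 2*l) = l^2*(l - 1)*(l + 2)*(l + 3)*(l - 2)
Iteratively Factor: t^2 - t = (t - 1)*(t)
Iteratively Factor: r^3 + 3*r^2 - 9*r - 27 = (r + 3)*(r^2 - 9) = (r + 3)^2*(r - 3)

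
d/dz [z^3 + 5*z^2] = z*(3*z + 10)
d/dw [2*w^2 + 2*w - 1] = 4*w + 2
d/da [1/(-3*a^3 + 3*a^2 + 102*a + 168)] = (3*a^2 - 2*a - 34)/(3*(-a^3 + a^2 + 34*a + 56)^2)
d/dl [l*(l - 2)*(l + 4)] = 3*l^2 + 4*l - 8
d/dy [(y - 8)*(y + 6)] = 2*y - 2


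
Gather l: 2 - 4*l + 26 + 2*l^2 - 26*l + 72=2*l^2 - 30*l + 100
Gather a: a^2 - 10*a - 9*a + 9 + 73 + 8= a^2 - 19*a + 90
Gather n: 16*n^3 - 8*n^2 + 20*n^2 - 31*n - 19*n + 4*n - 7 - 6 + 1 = 16*n^3 + 12*n^2 - 46*n - 12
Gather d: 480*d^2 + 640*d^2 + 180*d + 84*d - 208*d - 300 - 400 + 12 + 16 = 1120*d^2 + 56*d - 672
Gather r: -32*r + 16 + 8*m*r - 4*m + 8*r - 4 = -4*m + r*(8*m - 24) + 12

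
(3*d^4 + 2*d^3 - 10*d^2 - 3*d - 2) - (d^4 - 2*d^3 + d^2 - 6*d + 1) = 2*d^4 + 4*d^3 - 11*d^2 + 3*d - 3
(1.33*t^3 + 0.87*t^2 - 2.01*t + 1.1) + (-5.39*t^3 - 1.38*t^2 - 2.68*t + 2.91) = -4.06*t^3 - 0.51*t^2 - 4.69*t + 4.01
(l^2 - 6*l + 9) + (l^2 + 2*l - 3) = 2*l^2 - 4*l + 6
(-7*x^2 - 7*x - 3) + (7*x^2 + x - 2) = -6*x - 5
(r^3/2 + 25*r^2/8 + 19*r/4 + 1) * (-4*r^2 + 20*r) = -2*r^5 - 5*r^4/2 + 87*r^3/2 + 91*r^2 + 20*r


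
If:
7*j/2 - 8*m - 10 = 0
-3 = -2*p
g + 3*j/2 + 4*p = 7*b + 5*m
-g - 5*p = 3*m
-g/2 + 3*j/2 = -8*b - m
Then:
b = 497/46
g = 927/23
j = -772/23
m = -733/46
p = 3/2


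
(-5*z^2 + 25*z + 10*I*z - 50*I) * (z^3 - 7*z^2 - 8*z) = -5*z^5 + 60*z^4 + 10*I*z^4 - 135*z^3 - 120*I*z^3 - 200*z^2 + 270*I*z^2 + 400*I*z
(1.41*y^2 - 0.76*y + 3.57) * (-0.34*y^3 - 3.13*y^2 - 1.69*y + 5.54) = -0.4794*y^5 - 4.1549*y^4 - 1.2179*y^3 - 2.0783*y^2 - 10.2437*y + 19.7778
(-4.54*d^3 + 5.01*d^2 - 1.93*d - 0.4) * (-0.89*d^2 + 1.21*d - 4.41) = 4.0406*d^5 - 9.9523*d^4 + 27.8012*d^3 - 24.0734*d^2 + 8.0273*d + 1.764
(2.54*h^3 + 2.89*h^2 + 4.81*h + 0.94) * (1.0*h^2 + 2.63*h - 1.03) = 2.54*h^5 + 9.5702*h^4 + 9.7945*h^3 + 10.6136*h^2 - 2.4821*h - 0.9682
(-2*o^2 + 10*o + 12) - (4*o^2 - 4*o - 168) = -6*o^2 + 14*o + 180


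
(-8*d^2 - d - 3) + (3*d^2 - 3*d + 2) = -5*d^2 - 4*d - 1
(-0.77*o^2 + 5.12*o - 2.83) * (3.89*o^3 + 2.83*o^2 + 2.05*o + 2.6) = -2.9953*o^5 + 17.7377*o^4 + 1.9024*o^3 + 0.485099999999998*o^2 + 7.5105*o - 7.358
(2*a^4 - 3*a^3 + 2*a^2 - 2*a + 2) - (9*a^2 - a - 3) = 2*a^4 - 3*a^3 - 7*a^2 - a + 5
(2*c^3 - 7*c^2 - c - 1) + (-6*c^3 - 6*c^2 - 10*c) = -4*c^3 - 13*c^2 - 11*c - 1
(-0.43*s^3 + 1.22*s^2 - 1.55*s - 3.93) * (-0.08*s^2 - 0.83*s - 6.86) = 0.0344*s^5 + 0.2593*s^4 + 2.0612*s^3 - 6.7683*s^2 + 13.8949*s + 26.9598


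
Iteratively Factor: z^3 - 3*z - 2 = (z + 1)*(z^2 - z - 2) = (z + 1)^2*(z - 2)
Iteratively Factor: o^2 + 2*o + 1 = (o + 1)*(o + 1)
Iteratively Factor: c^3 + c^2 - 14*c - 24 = (c + 2)*(c^2 - c - 12) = (c - 4)*(c + 2)*(c + 3)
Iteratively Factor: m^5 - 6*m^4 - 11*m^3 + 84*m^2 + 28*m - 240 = (m - 2)*(m^4 - 4*m^3 - 19*m^2 + 46*m + 120) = (m - 5)*(m - 2)*(m^3 + m^2 - 14*m - 24) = (m - 5)*(m - 2)*(m + 3)*(m^2 - 2*m - 8) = (m - 5)*(m - 4)*(m - 2)*(m + 3)*(m + 2)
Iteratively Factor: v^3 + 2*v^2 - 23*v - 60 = (v + 4)*(v^2 - 2*v - 15) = (v + 3)*(v + 4)*(v - 5)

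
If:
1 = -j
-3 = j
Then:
No Solution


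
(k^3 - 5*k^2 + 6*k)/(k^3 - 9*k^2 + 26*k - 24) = k/(k - 4)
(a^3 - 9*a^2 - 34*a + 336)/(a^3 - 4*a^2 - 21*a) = (a^2 - 2*a - 48)/(a*(a + 3))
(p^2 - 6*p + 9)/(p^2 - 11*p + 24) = (p - 3)/(p - 8)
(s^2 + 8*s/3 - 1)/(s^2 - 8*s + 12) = (s^2 + 8*s/3 - 1)/(s^2 - 8*s + 12)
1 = 1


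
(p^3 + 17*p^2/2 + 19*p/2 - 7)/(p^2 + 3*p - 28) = (p^2 + 3*p/2 - 1)/(p - 4)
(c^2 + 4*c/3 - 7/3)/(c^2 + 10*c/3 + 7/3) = (c - 1)/(c + 1)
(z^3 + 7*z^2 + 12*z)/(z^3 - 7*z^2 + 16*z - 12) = z*(z^2 + 7*z + 12)/(z^3 - 7*z^2 + 16*z - 12)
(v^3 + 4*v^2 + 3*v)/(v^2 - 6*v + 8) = v*(v^2 + 4*v + 3)/(v^2 - 6*v + 8)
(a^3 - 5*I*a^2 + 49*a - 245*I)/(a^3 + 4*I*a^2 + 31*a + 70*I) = (a - 7*I)/(a + 2*I)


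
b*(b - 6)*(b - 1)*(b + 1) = b^4 - 6*b^3 - b^2 + 6*b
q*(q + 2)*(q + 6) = q^3 + 8*q^2 + 12*q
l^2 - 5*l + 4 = (l - 4)*(l - 1)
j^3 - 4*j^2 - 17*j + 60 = (j - 5)*(j - 3)*(j + 4)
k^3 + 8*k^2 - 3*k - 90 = (k - 3)*(k + 5)*(k + 6)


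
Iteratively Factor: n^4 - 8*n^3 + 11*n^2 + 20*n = (n - 5)*(n^3 - 3*n^2 - 4*n) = n*(n - 5)*(n^2 - 3*n - 4) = n*(n - 5)*(n - 4)*(n + 1)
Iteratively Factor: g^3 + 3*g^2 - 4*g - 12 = (g + 3)*(g^2 - 4) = (g + 2)*(g + 3)*(g - 2)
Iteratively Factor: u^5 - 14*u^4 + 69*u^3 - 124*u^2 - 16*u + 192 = (u - 3)*(u^4 - 11*u^3 + 36*u^2 - 16*u - 64) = (u - 4)*(u - 3)*(u^3 - 7*u^2 + 8*u + 16) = (u - 4)^2*(u - 3)*(u^2 - 3*u - 4) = (u - 4)^2*(u - 3)*(u + 1)*(u - 4)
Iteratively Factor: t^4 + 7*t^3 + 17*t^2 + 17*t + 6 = (t + 1)*(t^3 + 6*t^2 + 11*t + 6) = (t + 1)*(t + 3)*(t^2 + 3*t + 2) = (t + 1)^2*(t + 3)*(t + 2)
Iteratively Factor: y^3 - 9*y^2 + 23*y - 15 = (y - 3)*(y^2 - 6*y + 5) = (y - 5)*(y - 3)*(y - 1)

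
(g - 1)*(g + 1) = g^2 - 1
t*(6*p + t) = 6*p*t + t^2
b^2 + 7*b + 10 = (b + 2)*(b + 5)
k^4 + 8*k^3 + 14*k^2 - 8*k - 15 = (k - 1)*(k + 1)*(k + 3)*(k + 5)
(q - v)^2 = q^2 - 2*q*v + v^2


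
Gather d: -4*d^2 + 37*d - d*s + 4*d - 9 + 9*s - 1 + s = -4*d^2 + d*(41 - s) + 10*s - 10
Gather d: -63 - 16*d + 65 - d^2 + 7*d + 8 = -d^2 - 9*d + 10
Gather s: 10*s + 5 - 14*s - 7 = -4*s - 2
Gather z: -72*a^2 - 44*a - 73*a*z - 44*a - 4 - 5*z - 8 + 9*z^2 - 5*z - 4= -72*a^2 - 88*a + 9*z^2 + z*(-73*a - 10) - 16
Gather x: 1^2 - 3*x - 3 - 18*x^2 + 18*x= -18*x^2 + 15*x - 2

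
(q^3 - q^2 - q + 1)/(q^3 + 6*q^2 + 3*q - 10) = (q^2 - 1)/(q^2 + 7*q + 10)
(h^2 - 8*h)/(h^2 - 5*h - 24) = h/(h + 3)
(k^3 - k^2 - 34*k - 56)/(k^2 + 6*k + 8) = k - 7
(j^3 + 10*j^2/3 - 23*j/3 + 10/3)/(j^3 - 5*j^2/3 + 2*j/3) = (j + 5)/j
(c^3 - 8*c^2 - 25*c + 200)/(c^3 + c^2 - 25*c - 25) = (c - 8)/(c + 1)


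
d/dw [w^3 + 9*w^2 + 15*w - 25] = 3*w^2 + 18*w + 15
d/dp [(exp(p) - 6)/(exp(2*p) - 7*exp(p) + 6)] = -exp(p)/(exp(2*p) - 2*exp(p) + 1)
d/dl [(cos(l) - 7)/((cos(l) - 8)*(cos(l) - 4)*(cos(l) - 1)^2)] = (3*cos(l)^3 - 53*cos(l)^2 + 298*cos(l) - 500)*sin(l)/((cos(l) - 8)^2*(cos(l) - 4)^2*(cos(l) - 1)^3)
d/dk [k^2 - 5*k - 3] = 2*k - 5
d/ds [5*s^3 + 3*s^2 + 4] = 3*s*(5*s + 2)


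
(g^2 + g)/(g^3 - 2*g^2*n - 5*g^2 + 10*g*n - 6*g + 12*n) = g/(g^2 - 2*g*n - 6*g + 12*n)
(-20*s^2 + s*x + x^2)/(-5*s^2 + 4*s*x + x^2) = (-4*s + x)/(-s + x)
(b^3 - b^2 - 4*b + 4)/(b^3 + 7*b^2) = (b^3 - b^2 - 4*b + 4)/(b^2*(b + 7))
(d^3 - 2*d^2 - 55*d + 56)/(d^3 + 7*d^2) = 1 - 9/d + 8/d^2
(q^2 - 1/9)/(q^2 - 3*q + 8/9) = (3*q + 1)/(3*q - 8)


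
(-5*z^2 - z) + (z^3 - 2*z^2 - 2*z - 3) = z^3 - 7*z^2 - 3*z - 3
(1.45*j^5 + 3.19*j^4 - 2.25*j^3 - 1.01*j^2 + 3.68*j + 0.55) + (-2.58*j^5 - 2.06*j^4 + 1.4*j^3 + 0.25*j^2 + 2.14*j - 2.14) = -1.13*j^5 + 1.13*j^4 - 0.85*j^3 - 0.76*j^2 + 5.82*j - 1.59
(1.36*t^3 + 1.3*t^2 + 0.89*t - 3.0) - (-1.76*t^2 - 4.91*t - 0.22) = 1.36*t^3 + 3.06*t^2 + 5.8*t - 2.78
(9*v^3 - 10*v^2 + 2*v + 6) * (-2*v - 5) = -18*v^4 - 25*v^3 + 46*v^2 - 22*v - 30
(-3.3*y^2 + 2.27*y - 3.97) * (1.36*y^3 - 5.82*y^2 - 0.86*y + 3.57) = -4.488*y^5 + 22.2932*y^4 - 15.7726*y^3 + 9.3722*y^2 + 11.5181*y - 14.1729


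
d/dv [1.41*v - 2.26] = 1.41000000000000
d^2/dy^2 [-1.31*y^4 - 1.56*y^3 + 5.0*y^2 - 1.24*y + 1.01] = -15.72*y^2 - 9.36*y + 10.0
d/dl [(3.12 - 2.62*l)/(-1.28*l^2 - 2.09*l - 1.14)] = (-3.3536*l^2 + 7.9872*l + 9.5076)/(1.6384*l^4 + 5.3504*l^3 + 7.2865*l^2 + 4.7652*l + 1.2996)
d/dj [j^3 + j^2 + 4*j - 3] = 3*j^2 + 2*j + 4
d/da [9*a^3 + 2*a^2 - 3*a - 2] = 27*a^2 + 4*a - 3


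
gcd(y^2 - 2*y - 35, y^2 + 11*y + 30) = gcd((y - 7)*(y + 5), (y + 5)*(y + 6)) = y + 5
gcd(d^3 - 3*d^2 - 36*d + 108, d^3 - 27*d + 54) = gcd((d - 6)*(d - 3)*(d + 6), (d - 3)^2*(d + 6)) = d^2 + 3*d - 18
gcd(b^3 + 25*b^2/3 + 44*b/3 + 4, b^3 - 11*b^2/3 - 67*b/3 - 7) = b + 1/3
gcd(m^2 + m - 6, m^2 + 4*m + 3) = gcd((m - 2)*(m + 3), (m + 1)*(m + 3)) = m + 3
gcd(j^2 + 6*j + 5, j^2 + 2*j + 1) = j + 1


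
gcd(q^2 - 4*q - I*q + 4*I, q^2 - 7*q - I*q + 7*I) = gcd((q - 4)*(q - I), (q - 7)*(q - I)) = q - I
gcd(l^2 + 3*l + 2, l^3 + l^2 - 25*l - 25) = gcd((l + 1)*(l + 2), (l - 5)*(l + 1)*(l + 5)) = l + 1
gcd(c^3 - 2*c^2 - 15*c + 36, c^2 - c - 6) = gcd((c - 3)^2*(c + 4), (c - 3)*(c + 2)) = c - 3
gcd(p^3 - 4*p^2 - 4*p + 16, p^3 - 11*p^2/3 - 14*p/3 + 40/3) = p^2 - 2*p - 8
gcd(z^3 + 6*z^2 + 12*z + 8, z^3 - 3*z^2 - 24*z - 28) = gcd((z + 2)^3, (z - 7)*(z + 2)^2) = z^2 + 4*z + 4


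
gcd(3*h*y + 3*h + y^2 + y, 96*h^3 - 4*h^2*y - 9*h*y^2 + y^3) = 3*h + y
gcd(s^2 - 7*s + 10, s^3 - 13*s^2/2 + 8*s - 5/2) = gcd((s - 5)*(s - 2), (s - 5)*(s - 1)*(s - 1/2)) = s - 5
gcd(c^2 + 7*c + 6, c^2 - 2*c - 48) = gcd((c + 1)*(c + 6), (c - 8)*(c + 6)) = c + 6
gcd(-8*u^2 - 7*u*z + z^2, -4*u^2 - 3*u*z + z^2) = u + z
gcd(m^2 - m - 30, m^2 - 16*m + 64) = 1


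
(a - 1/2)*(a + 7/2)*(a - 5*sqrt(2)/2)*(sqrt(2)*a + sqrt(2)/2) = sqrt(2)*a^4 - 5*a^3 + 7*sqrt(2)*a^3/2 - 35*a^2/2 - sqrt(2)*a^2/4 - 7*sqrt(2)*a/8 + 5*a/4 + 35/8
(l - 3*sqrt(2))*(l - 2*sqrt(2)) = l^2 - 5*sqrt(2)*l + 12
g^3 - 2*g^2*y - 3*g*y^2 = g*(g - 3*y)*(g + y)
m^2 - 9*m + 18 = (m - 6)*(m - 3)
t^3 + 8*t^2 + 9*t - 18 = (t - 1)*(t + 3)*(t + 6)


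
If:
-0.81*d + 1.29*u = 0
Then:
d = 1.59259259259259*u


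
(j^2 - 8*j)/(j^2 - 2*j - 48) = j/(j + 6)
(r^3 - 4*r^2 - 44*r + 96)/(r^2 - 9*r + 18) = (r^3 - 4*r^2 - 44*r + 96)/(r^2 - 9*r + 18)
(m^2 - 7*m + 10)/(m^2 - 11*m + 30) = (m - 2)/(m - 6)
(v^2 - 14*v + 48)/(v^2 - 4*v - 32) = (v - 6)/(v + 4)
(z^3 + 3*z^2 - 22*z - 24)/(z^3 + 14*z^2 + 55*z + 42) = (z - 4)/(z + 7)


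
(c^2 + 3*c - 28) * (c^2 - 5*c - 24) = c^4 - 2*c^3 - 67*c^2 + 68*c + 672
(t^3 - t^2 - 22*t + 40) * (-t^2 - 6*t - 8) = -t^5 - 5*t^4 + 20*t^3 + 100*t^2 - 64*t - 320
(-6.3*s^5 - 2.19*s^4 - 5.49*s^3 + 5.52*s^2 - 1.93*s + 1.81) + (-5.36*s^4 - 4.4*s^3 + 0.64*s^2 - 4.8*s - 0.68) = -6.3*s^5 - 7.55*s^4 - 9.89*s^3 + 6.16*s^2 - 6.73*s + 1.13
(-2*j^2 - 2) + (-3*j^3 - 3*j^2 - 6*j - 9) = -3*j^3 - 5*j^2 - 6*j - 11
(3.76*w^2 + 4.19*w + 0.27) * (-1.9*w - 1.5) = -7.144*w^3 - 13.601*w^2 - 6.798*w - 0.405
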